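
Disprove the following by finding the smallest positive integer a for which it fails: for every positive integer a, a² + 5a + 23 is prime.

a = 14

For a = 1, 2, 3, 4, …, 11, 12, 13 the conclusion holds.
a = 14: a² + 5a + 23 = 289 = 17 × 17, composite.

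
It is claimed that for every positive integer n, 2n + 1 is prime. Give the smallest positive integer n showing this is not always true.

n = 4

Check each positive integer n in order until 2n + 1 is not prime.
For n = 1, 2, 3 the conclusion holds.
n = 4: 2n + 1 = 9 = 3 × 3, composite.
Hence n = 4 is a counterexample.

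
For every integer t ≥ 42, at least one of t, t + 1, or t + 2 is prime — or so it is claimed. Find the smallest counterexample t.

We need the least integer t ≥ 42 for which t, t + 1, t + 2 are all composite.
For t = 42, 43 the conclusion holds.
t = 44: 44 = 2 × 22; 45 = 3 × 15; 46 = 2 × 23 — all composite.

t = 44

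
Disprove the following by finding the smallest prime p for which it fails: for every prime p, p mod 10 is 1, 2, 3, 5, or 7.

A counterexample is any prime p such that the claim fails; we check each in order.
For p = 2, 3, 5, 7, 11, 13, 17 the conclusion holds.
p = 19: 19 mod 10 = 9 — not in {1, 2, 3, 5, 7}.
Thus p = 19 disproves the claim, and no smaller p works.

p = 19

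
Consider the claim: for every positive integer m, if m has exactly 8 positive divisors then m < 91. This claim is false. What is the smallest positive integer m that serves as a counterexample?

m = 102

A counterexample is any positive integer m such that m has exactly 8 positive divisors but the claim fails; we check each in order.
For m = 24, 30, 40, 42, 54, 56, 66, 70, 78, 88 the conclusion holds.
m = 102: τ(102) = 8; 102 ≥ 91.
Hence m = 102 is a counterexample.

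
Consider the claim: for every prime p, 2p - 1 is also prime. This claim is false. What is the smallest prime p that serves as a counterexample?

A counterexample is any prime p such that 2p - 1 is not prime; we check each in order.
For p = 2, 3 the conclusion holds.
p = 5: 2p - 1 = 9 = 3 × 3, not prime.

p = 5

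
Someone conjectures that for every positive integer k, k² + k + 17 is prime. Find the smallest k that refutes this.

For k = 1, 2, 3, 4, …, 13, 14, 15 the conclusion holds.
k = 16: k² + k + 17 = 289 = 17 × 17, composite.
Hence k = 16 is a counterexample.

k = 16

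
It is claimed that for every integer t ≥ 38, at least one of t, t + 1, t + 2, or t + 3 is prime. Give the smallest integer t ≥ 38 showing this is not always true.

For t = 38, 39, 40, 41, 42, 43, 44, 45, 46, 47 the conclusion holds.
t = 48: 48 = 2 × 24; 49 = 7 × 7; 50 = 2 × 25; 51 = 3 × 17 — all composite.
So t = 48 is the smallest counterexample.

t = 48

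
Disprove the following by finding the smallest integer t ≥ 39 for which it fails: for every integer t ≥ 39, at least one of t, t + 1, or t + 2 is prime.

t = 44

For t = 39, 40, 41, 42, 43 the conclusion holds.
t = 44: 44 = 2 × 22; 45 = 3 × 15; 46 = 2 × 23 — all composite.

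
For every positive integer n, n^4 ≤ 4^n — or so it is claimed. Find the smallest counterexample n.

A counterexample is any positive integer n such that n^4 > 4^n; we check each in order.
n = 1: n^4 = 1 and 4^n = 4, so 1 ≤ 4.
n = 2: n^4 = 16 and 4^n = 16, so 16 ≤ 16.
n = 3: n^4 = 81 and 4^n = 64, so 81 > 64.
Thus n = 3 disproves the claim, and no smaller n works.

n = 3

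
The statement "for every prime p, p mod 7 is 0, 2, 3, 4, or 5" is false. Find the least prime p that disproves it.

A counterexample is any prime p such that the claim fails; we check each in order.
For p = 2, 3, 5, 7, 11 the conclusion holds.
p = 13: 13 mod 7 = 6 — not in {0, 2, 3, 4, 5}.
Hence p = 13 is a counterexample.

p = 13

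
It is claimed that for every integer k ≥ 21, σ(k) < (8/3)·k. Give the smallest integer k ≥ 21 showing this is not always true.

k = 60

The first 39 eligible values, up to k = 59, all satisfy the conclusion.
k = 60: σ(60) = 168; 168 ≥ 160.
So k = 60 is the smallest counterexample.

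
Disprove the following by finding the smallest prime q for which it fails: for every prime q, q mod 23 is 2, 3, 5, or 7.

q = 11

q = 2: 2 mod 23 = 2.
q = 3: 3 mod 23 = 3.
q = 5: 5 mod 23 = 5.
q = 7: 7 mod 23 = 7.
q = 11: 11 mod 23 = 11 — not in {2, 3, 5, 7}.
Hence q = 11 is a counterexample.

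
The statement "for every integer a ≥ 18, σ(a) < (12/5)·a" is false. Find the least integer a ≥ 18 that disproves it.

a = 24

For a = 18, 19, 20, 21, 22, 23 the conclusion holds.
a = 24: σ(24) = 60; 60 ≥ 288/5.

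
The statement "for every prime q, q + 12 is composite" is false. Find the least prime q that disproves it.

q = 5

For q = 2, 3 the conclusion holds.
q = 5: q + 12 = 17, prime — not composite.
So q = 5 is the smallest counterexample.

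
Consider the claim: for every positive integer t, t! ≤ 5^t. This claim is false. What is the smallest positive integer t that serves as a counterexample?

A counterexample is any positive integer t such that t! > 5^t; we check each in order.
The first 11 eligible values, up to t = 11, all satisfy the conclusion.
t = 12: t! = 479001600 and 5^t = 244140625, so 479001600 > 244140625.
So t = 12 is the smallest counterexample.

t = 12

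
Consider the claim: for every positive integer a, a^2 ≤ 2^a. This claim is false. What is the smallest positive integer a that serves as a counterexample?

We need the least positive integer a for which a^2 > 2^a.
For a = 1, 2 the conclusion holds.
a = 3: a^2 = 9 and 2^a = 8, so 9 > 8.

a = 3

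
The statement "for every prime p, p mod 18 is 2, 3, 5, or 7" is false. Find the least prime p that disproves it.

We need the least prime p for which the claim fails.
For p = 2, 3, 5, 7 the conclusion holds.
p = 11: 11 mod 18 = 11 — not in {2, 3, 5, 7}.

p = 11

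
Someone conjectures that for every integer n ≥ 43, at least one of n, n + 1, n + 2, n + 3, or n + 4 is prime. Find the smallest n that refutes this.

Check each integer n ≥ 43 in order until n, n + 1, n + 2, n + 3, n + 4 are all composite.
For n = 43, 44, 45, 46, 47 the conclusion holds.
n = 48: 48 = 2 × 24; 49 = 7 × 7; 50 = 2 × 25; 51 = 3 × 17; 52 = 2 × 26 — all composite.
Thus n = 48 disproves the claim, and no smaller n works.

n = 48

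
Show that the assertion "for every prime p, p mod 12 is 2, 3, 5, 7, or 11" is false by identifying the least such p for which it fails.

p = 13

The first 5 eligible values, up to p = 11, all satisfy the conclusion.
p = 13: 13 mod 12 = 1 — not in {2, 3, 5, 7, 11}.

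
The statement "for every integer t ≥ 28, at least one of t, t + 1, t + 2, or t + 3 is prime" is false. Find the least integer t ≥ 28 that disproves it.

t = 32

A counterexample is any integer t ≥ 28 such that t, t + 1, t + 2, t + 3 are all composite; we check each in order.
The first 4 eligible values, up to t = 31, all satisfy the conclusion.
t = 32: 32 = 2 × 16; 33 = 3 × 11; 34 = 2 × 17; 35 = 5 × 7 — all composite.
Thus t = 32 disproves the claim, and no smaller t works.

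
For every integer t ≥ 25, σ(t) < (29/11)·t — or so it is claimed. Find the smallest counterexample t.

Check each integer t ≥ 25 in order until the claim fails.
For t = 25, 26, 27, 28, …, 57, 58, 59 the conclusion holds.
t = 60: σ(60) = 168; 168 ≥ 1740/11.

t = 60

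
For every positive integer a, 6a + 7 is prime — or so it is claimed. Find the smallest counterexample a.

a = 3

We need the least positive integer a for which 6a + 7 is not prime.
a = 1: 6a + 7 = 13, prime.
a = 2: 6a + 7 = 19, prime.
a = 3: 6a + 7 = 25 = 5 × 5, composite.
So a = 3 is the smallest counterexample.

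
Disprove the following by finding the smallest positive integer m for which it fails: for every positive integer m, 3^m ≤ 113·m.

A counterexample is any positive integer m such that 3^m > 113·m; we check each in order.
For m = 1, 2, 3, 4, 5 the conclusion holds.
m = 6: 3^m = 729 and 113·m = 678, so 729 > 678.
Thus m = 6 disproves the claim, and no smaller m works.

m = 6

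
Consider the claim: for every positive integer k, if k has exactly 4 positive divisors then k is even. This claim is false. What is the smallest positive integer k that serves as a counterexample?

k = 15

A counterexample is any positive integer k such that k has exactly 4 positive divisors but k is odd; we check each in order.
For k = 6, 8, 10, 14 the conclusion holds.
k = 15: divisors of 15: 1, 3, 5, 15; 15 is odd.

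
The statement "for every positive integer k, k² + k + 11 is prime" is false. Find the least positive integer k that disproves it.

k = 10

Check each positive integer k in order until k² + k + 11 is not prime.
For k = 1, 2, 3, 4, 5, 6, 7, 8, 9 the conclusion holds.
k = 10: k² + k + 11 = 121 = 11 × 11, composite.
So k = 10 is the smallest counterexample.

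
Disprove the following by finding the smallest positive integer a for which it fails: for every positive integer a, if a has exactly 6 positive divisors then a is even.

A counterexample is any positive integer a such that a has exactly 6 positive divisors but a is odd; we check each in order.
For a = 12, 18, 20, 28, 32, 44 the conclusion holds.
a = 45: divisors of 45: 1, 3, 5, 9, 15, 45; 45 is odd.

a = 45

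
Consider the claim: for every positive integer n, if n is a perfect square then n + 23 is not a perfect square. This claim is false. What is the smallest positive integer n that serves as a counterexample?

A counterexample is any positive integer n such that n is a perfect square but n + 23 is a perfect square; we check each in order.
For n = 1, 4, 9, 16, 25, 36, 49, 64, 81, 100 the conclusion holds.
n = 121: 121 = 11² and 121 + 23 = 144 = 12².

n = 121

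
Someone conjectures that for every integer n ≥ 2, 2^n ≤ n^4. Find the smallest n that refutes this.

n = 17

A counterexample is any integer n ≥ 2 such that 2^n > n^4; we check each in order.
The first 15 eligible values, up to n = 16, all satisfy the conclusion.
n = 17: 2^n = 131072 and n^4 = 83521, so 131072 > 83521.
Thus n = 17 disproves the claim, and no smaller n works.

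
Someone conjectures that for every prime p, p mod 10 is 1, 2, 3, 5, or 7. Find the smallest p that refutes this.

p = 19

Check each prime p in order until the claim fails.
For p = 2, 3, 5, 7, 11, 13, 17 the conclusion holds.
p = 19: 19 mod 10 = 9 — not in {1, 2, 3, 5, 7}.
Hence p = 19 is a counterexample.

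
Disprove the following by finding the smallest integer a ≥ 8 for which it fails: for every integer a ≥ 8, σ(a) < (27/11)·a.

a = 24

We need the least integer a ≥ 8 for which the claim fails.
The first 16 eligible values, up to a = 23, all satisfy the conclusion.
a = 24: σ(24) = 60; 60 ≥ 648/11.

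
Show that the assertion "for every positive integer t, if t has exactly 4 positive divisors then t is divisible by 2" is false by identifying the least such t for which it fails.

t = 15

The first 4 eligible values, up to t = 14, all satisfy the conclusion.
t = 15: τ(15) = 4; 15 mod 2 = 1.
So t = 15 is the smallest counterexample.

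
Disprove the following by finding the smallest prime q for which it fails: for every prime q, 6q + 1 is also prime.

q = 19

A counterexample is any prime q such that 6q + 1 is not prime; we check each in order.
q = 2: 6q + 1 = 13, prime.
q = 3: 6q + 1 = 19, prime.
q = 5: 6q + 1 = 31, prime.
q = 7: 6q + 1 = 43, prime.
q = 11: 6q + 1 = 67, prime.
q = 13: 6q + 1 = 79, prime.
q = 17: 6q + 1 = 103, prime.
q = 19: 6q + 1 = 115 = 5 × 23, not prime.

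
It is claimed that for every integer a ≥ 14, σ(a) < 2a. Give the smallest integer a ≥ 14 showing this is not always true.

We need the least integer a ≥ 14 for which the claim fails.
For a = 14, 15, 16, 17 the conclusion holds.
a = 18: σ(18) = 39; 39 ≥ 36.

a = 18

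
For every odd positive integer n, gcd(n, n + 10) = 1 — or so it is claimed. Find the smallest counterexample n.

We need the least odd positive integer n for which gcd(n, n + 10) > 1.
For n = 1, 3 the conclusion holds.
n = 5: gcd(5, 15) = 5.

n = 5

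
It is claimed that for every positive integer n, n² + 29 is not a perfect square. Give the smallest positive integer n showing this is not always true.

n = 14

Check each positive integer n in order until n² + 29 is a perfect square.
For n = 1, 2, 3, 4, …, 11, 12, 13 the conclusion holds.
n = 14: 14² + 29 = 225 = 15², a perfect square.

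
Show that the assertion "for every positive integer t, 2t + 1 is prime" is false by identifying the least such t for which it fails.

t = 4

We need the least positive integer t for which 2t + 1 is not prime.
t = 1: 2t + 1 = 3, prime.
t = 2: 2t + 1 = 5, prime.
t = 3: 2t + 1 = 7, prime.
t = 4: 2t + 1 = 9 = 3 × 3, composite.
Thus t = 4 disproves the claim, and no smaller t works.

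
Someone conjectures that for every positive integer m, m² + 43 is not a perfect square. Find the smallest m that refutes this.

m = 21

Check each positive integer m in order until m² + 43 is a perfect square.
For m = 1, 2, 3, 4, …, 18, 19, 20 the conclusion holds.
m = 21: 21² + 43 = 484 = 22², a perfect square.
So m = 21 is the smallest counterexample.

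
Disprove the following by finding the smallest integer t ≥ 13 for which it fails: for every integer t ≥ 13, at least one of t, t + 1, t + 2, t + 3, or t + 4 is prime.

Check each integer t ≥ 13 in order until t, t + 1, t + 2, t + 3, t + 4 are all composite.
For t = 13, 14, 15, 16, …, 21, 22, 23 the conclusion holds.
t = 24: 24 = 2 × 12; 25 = 5 × 5; 26 = 2 × 13; 27 = 3 × 9; 28 = 2 × 14 — all composite.
Thus t = 24 disproves the claim, and no smaller t works.

t = 24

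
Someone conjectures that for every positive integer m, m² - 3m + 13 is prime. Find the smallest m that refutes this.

Check each positive integer m in order until m² - 3m + 13 is not prime.
For m = 1, 2, 3, 4, …, 9, 10, 11 the conclusion holds.
m = 12: m² - 3m + 13 = 121 = 11 × 11, composite.
Thus m = 12 disproves the claim, and no smaller m works.

m = 12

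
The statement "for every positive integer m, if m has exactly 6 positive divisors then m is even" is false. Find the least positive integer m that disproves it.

A counterexample is any positive integer m such that m has exactly 6 positive divisors but m is odd; we check each in order.
For m = 12, 18, 20, 28, 32, 44 the conclusion holds.
m = 45: divisors of 45: 1, 3, 5, 9, 15, 45; 45 is odd.
Hence m = 45 is a counterexample.

m = 45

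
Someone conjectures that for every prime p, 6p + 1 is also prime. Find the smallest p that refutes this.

p = 2: 6p + 1 = 13, prime.
p = 3: 6p + 1 = 19, prime.
p = 5: 6p + 1 = 31, prime.
p = 7: 6p + 1 = 43, prime.
p = 11: 6p + 1 = 67, prime.
p = 13: 6p + 1 = 79, prime.
p = 17: 6p + 1 = 103, prime.
p = 19: 6p + 1 = 115 = 5 × 23, not prime.
So p = 19 is the smallest counterexample.

p = 19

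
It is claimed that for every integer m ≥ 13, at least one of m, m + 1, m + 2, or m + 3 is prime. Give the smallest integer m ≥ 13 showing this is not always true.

We need the least integer m ≥ 13 for which m, m + 1, m + 2, m + 3 are all composite.
For m = 13, 14, 15, 16, …, 21, 22, 23 the conclusion holds.
m = 24: 24 = 2 × 12; 25 = 5 × 5; 26 = 2 × 13; 27 = 3 × 9 — all composite.
Thus m = 24 disproves the claim, and no smaller m works.

m = 24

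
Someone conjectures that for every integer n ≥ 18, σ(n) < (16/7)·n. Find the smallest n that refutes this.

n = 24

Check each integer n ≥ 18 in order until the claim fails.
n = 18: σ(18) = 39; 39 < 288/7.
n = 19: σ(19) = 20; 20 < 304/7.
n = 20: σ(20) = 42; 42 < 320/7.
n = 21: σ(21) = 32; 32 < 48.
n = 22: σ(22) = 36; 36 < 352/7.
n = 23: σ(23) = 24; 24 < 368/7.
n = 24: σ(24) = 60; 60 ≥ 384/7.
Hence n = 24 is a counterexample.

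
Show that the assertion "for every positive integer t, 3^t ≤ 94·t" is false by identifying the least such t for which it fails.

A counterexample is any positive integer t such that 3^t > 94·t; we check each in order.
For t = 1, 2, 3, 4, 5 the conclusion holds.
t = 6: 3^t = 729 and 94·t = 564, so 729 > 564.

t = 6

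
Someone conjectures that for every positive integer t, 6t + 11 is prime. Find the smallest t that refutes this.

A counterexample is any positive integer t such that 6t + 11 is not prime; we check each in order.
t = 1: 6t + 11 = 17, prime.
t = 2: 6t + 11 = 23, prime.
t = 3: 6t + 11 = 29, prime.
t = 4: 6t + 11 = 35 = 5 × 7, composite.
Hence t = 4 is a counterexample.

t = 4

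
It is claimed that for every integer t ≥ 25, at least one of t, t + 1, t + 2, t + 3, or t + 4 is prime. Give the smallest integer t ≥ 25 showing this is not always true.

The first 7 eligible values, up to t = 31, all satisfy the conclusion.
t = 32: 32 = 2 × 16; 33 = 3 × 11; 34 = 2 × 17; 35 = 5 × 7; 36 = 2 × 18 — all composite.

t = 32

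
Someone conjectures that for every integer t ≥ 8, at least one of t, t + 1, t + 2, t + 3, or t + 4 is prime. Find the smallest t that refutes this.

We need the least integer t ≥ 8 for which t, t + 1, t + 2, t + 3, t + 4 are all composite.
For t = 8, 9, 10, 11, …, 21, 22, 23 the conclusion holds.
t = 24: 24 = 2 × 12; 25 = 5 × 5; 26 = 2 × 13; 27 = 3 × 9; 28 = 2 × 14 — all composite.

t = 24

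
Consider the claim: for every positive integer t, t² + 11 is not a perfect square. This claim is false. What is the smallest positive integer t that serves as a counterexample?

We need the least positive integer t for which t² + 11 is a perfect square.
The first 4 eligible values, up to t = 4, all satisfy the conclusion.
t = 5: 5² + 11 = 36 = 6², a perfect square.
Thus t = 5 disproves the claim, and no smaller t works.

t = 5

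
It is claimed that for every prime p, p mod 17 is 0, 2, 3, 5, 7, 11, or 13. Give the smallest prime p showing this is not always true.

p = 23

We need the least prime p for which the claim fails.
For p = 2, 3, 5, 7, 11, 13, 17, 19 the conclusion holds.
p = 23: 23 mod 17 = 6 — not in {0, 2, 3, 5, 7, 11, 13}.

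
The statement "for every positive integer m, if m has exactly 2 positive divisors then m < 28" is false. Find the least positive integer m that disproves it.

For m = 2, 3, 5, 7, 11, 13, 17, 19, 23 the conclusion holds.
m = 29: τ(29) = 2; 29 ≥ 28.
Hence m = 29 is a counterexample.

m = 29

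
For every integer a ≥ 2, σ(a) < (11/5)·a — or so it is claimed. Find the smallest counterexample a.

The first 10 eligible values, up to a = 11, all satisfy the conclusion.
a = 12: σ(12) = 28; 28 ≥ 132/5.

a = 12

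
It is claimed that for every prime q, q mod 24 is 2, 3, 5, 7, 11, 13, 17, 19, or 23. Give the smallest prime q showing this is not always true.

For q = 2, 3, 5, 7, …, 61, 67, 71 the conclusion holds.
q = 73: 73 mod 24 = 1 — not in {2, 3, 5, 7, 11, 13, 17, 19, 23}.
So q = 73 is the smallest counterexample.

q = 73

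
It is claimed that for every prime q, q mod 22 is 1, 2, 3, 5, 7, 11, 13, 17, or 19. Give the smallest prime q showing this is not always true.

q = 31

A counterexample is any prime q such that the claim fails; we check each in order.
For q = 2, 3, 5, 7, 11, 13, 17, 19, 23, 29 the conclusion holds.
q = 31: 31 mod 22 = 9 — not in {1, 2, 3, 5, 7, 11, 13, 17, 19}.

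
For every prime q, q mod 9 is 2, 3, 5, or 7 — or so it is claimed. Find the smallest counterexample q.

A counterexample is any prime q such that the claim fails; we check each in order.
The first 5 eligible values, up to q = 11, all satisfy the conclusion.
q = 13: 13 mod 9 = 4 — not in {2, 3, 5, 7}.
Hence q = 13 is a counterexample.

q = 13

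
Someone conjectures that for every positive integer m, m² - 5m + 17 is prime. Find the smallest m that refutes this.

m = 13

For m = 1, 2, 3, 4, …, 10, 11, 12 the conclusion holds.
m = 13: m² - 5m + 17 = 121 = 11 × 11, composite.
Thus m = 13 disproves the claim, and no smaller m works.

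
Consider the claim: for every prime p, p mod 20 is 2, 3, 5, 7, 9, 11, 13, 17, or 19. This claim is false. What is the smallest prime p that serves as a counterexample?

p = 41

We need the least prime p for which the claim fails.
For p = 2, 3, 5, 7, …, 29, 31, 37 the conclusion holds.
p = 41: 41 mod 20 = 1 — not in {2, 3, 5, 7, 9, 11, 13, 17, 19}.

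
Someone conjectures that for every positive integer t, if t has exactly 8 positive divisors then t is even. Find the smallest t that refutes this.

t = 105

We need the least positive integer t for which t has exactly 8 positive divisors but t is odd.
The first 12 eligible values, up to t = 104, all satisfy the conclusion.
t = 105: divisors of 105: 1, 3, 5, 7, 15, 21, 35, 105; 105 is odd.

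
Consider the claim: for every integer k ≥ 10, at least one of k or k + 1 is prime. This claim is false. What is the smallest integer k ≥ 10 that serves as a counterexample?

Check each integer k ≥ 10 in order until k, k + 1 are both composite.
For k = 10, 11, 12, 13 the conclusion holds.
k = 14: 14 = 2 × 7; 15 = 3 × 5 — both composite.
Hence k = 14 is a counterexample.

k = 14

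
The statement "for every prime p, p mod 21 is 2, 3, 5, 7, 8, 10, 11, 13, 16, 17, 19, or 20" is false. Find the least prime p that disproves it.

p = 43

Check each prime p in order until the claim fails.
The first 13 eligible values, up to p = 41, all satisfy the conclusion.
p = 43: 43 mod 21 = 1 — not in {2, 3, 5, 7, 8, 10, 11, 13, 16, 17, 19, 20}.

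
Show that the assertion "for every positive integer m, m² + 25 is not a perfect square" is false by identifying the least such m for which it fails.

We need the least positive integer m for which m² + 25 is a perfect square.
For m = 1, 2, 3, 4, …, 9, 10, 11 the conclusion holds.
m = 12: 12² + 25 = 169 = 13², a perfect square.
Hence m = 12 is a counterexample.

m = 12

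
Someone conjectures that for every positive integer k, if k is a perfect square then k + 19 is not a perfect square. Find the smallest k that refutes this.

k = 81

Check each positive integer k in order until k is a perfect square but k + 19 is a perfect square.
For k = 1, 4, 9, 16, 25, 36, 49, 64 the conclusion holds.
k = 81: 81 = 9² and 81 + 19 = 100 = 10².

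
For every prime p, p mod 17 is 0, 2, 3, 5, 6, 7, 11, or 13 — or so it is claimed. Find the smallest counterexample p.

The first 9 eligible values, up to p = 23, all satisfy the conclusion.
p = 29: 29 mod 17 = 12 — not in {0, 2, 3, 5, 6, 7, 11, 13}.

p = 29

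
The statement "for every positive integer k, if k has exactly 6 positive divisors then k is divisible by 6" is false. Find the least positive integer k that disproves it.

k = 20

For k = 12, 18 the conclusion holds.
k = 20: τ(20) = 6; 20 mod 6 = 2.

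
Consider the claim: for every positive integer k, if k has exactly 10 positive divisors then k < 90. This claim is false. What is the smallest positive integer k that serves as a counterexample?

A counterexample is any positive integer k such that k has exactly 10 positive divisors but the claim fails; we check each in order.
k = 48: τ(48) = 10; 48 < 90.
k = 80: τ(80) = 10; 80 < 90.
k = 112: τ(112) = 10; 112 ≥ 90.
Hence k = 112 is a counterexample.

k = 112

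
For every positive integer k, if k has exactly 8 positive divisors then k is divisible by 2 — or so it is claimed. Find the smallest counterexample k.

The first 12 eligible values, up to k = 104, all satisfy the conclusion.
k = 105: τ(105) = 8; 105 mod 2 = 1.
Hence k = 105 is a counterexample.

k = 105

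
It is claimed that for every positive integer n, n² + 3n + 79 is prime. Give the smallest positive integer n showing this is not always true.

We need the least positive integer n for which n² + 3n + 79 is not prime.
The first 4 eligible values, up to n = 4, all satisfy the conclusion.
n = 5: n² + 3n + 79 = 119 = 7 × 17, composite.

n = 5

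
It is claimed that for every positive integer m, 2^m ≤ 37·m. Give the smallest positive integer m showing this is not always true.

m = 9

We need the least positive integer m for which 2^m > 37·m.
m = 1: 2^m = 2 and 37·m = 37, so 2 ≤ 37.
m = 2: 2^m = 4 and 37·m = 74, so 4 ≤ 74.
m = 3: 2^m = 8 and 37·m = 111, so 8 ≤ 111.
m = 4: 2^m = 16 and 37·m = 148, so 16 ≤ 148.
m = 5: 2^m = 32 and 37·m = 185, so 32 ≤ 185.
m = 6: 2^m = 64 and 37·m = 222, so 64 ≤ 222.
m = 7: 2^m = 128 and 37·m = 259, so 128 ≤ 259.
m = 8: 2^m = 256 and 37·m = 296, so 256 ≤ 296.
m = 9: 2^m = 512 and 37·m = 333, so 512 > 333.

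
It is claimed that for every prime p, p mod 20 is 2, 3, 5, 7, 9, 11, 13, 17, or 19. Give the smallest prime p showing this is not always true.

Check each prime p in order until the claim fails.
For p = 2, 3, 5, 7, …, 29, 31, 37 the conclusion holds.
p = 41: 41 mod 20 = 1 — not in {2, 3, 5, 7, 9, 11, 13, 17, 19}.

p = 41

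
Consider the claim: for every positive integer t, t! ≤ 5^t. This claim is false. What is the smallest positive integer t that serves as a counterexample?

t = 12

We need the least positive integer t for which t! > 5^t.
For t = 1, 2, 3, 4, …, 9, 10, 11 the conclusion holds.
t = 12: t! = 479001600 and 5^t = 244140625, so 479001600 > 244140625.
So t = 12 is the smallest counterexample.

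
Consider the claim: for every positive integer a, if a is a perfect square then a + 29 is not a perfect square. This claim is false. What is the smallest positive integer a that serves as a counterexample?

a = 196

We need the least positive integer a for which a is a perfect square but a + 29 is a perfect square.
For a = 1, 4, 9, 16, …, 121, 144, 169 the conclusion holds.
a = 196: 196 = 14² and 196 + 29 = 225 = 15².
Hence a = 196 is a counterexample.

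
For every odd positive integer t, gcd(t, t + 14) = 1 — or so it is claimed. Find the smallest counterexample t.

We need the least odd positive integer t for which gcd(t, t + 14) > 1.
t = 1: gcd(1, 15) = 1.
t = 3: gcd(3, 17) = 1.
t = 5: gcd(5, 19) = 1.
t = 7: gcd(7, 21) = 7.
So t = 7 is the smallest counterexample.

t = 7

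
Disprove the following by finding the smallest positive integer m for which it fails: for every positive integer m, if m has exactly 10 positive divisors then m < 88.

A counterexample is any positive integer m such that m has exactly 10 positive divisors but the claim fails; we check each in order.
m = 48: τ(48) = 10; 48 < 88.
m = 80: τ(80) = 10; 80 < 88.
m = 112: τ(112) = 10; 112 ≥ 88.

m = 112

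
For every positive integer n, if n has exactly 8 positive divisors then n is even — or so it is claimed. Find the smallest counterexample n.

We need the least positive integer n for which n has exactly 8 positive divisors but n is odd.
The first 12 eligible values, up to n = 104, all satisfy the conclusion.
n = 105: divisors of 105: 1, 3, 5, 7, 15, 21, 35, 105; 105 is odd.
So n = 105 is the smallest counterexample.

n = 105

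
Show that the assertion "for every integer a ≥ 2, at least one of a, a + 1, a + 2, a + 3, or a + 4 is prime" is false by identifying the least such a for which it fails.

a = 24

We need the least integer a ≥ 2 for which a, a + 1, a + 2, a + 3, a + 4 are all composite.
For a = 2, 3, 4, 5, …, 21, 22, 23 the conclusion holds.
a = 24: 24 = 2 × 12; 25 = 5 × 5; 26 = 2 × 13; 27 = 3 × 9; 28 = 2 × 14 — all composite.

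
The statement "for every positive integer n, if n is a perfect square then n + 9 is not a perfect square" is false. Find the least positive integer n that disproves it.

n = 16

A counterexample is any positive integer n such that n is a perfect square but n + 9 is a perfect square; we check each in order.
For n = 1, 4, 9 the conclusion holds.
n = 16: 16 = 4² and 16 + 9 = 25 = 5².
So n = 16 is the smallest counterexample.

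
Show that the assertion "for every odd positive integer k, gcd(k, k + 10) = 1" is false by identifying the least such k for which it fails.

k = 5

Check each odd positive integer k in order until gcd(k, k + 10) > 1.
For k = 1, 3 the conclusion holds.
k = 5: gcd(5, 15) = 5.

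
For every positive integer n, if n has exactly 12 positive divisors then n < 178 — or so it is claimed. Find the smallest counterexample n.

A counterexample is any positive integer n such that n has exactly 12 positive divisors but the claim fails; we check each in order.
For n = 60, 72, 84, 90, …, 150, 156, 160 the conclusion holds.
n = 198: τ(198) = 12; 198 ≥ 178.

n = 198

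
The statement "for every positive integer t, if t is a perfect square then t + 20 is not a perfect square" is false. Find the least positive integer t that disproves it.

t = 16

A counterexample is any positive integer t such that t is a perfect square but t + 20 is a perfect square; we check each in order.
For t = 1, 4, 9 the conclusion holds.
t = 16: 16 = 4² and 16 + 20 = 36 = 6².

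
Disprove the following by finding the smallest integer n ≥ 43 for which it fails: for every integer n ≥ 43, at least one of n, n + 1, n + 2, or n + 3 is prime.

n = 48

The first 5 eligible values, up to n = 47, all satisfy the conclusion.
n = 48: 48 = 2 × 24; 49 = 7 × 7; 50 = 2 × 25; 51 = 3 × 17 — all composite.
Hence n = 48 is a counterexample.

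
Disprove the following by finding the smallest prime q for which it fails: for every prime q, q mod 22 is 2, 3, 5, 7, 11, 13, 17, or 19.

q = 23

A counterexample is any prime q such that the claim fails; we check each in order.
q = 2: 2 mod 22 = 2.
q = 3: 3 mod 22 = 3.
q = 5: 5 mod 22 = 5.
q = 7: 7 mod 22 = 7.
q = 11: 11 mod 22 = 11.
q = 13: 13 mod 22 = 13.
q = 17: 17 mod 22 = 17.
q = 19: 19 mod 22 = 19.
q = 23: 23 mod 22 = 1 — not in {2, 3, 5, 7, 11, 13, 17, 19}.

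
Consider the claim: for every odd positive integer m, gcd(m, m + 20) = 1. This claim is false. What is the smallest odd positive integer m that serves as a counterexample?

A counterexample is any odd positive integer m such that gcd(m, m + 20) > 1; we check each in order.
m = 1: gcd(1, 21) = 1.
m = 3: gcd(3, 23) = 1.
m = 5: gcd(5, 25) = 5.
Thus m = 5 disproves the claim, and no smaller m works.

m = 5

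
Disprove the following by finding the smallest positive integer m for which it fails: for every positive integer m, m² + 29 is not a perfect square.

Check each positive integer m in order until m² + 29 is a perfect square.
For m = 1, 2, 3, 4, …, 11, 12, 13 the conclusion holds.
m = 14: 14² + 29 = 225 = 15², a perfect square.

m = 14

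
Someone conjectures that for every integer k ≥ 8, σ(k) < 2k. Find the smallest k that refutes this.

The first 4 eligible values, up to k = 11, all satisfy the conclusion.
k = 12: σ(12) = 28; 28 ≥ 24.
So k = 12 is the smallest counterexample.

k = 12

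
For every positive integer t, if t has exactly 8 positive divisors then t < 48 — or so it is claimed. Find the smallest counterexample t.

t = 54

Check each positive integer t in order until t has exactly 8 positive divisors but the claim fails.
t = 24: τ(24) = 8; 24 < 48.
t = 30: τ(30) = 8; 30 < 48.
t = 40: τ(40) = 8; 40 < 48.
t = 42: τ(42) = 8; 42 < 48.
t = 54: τ(54) = 8; 54 ≥ 48.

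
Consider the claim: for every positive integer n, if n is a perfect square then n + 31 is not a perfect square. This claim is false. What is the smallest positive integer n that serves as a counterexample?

Check each positive integer n in order until n is a perfect square but n + 31 is a perfect square.
The first 14 eligible values, up to n = 196, all satisfy the conclusion.
n = 225: 225 = 15² and 225 + 31 = 256 = 16².

n = 225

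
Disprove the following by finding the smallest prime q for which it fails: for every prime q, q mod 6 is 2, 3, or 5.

q = 7

q = 2: 2 mod 6 = 2.
q = 3: 3 mod 6 = 3.
q = 5: 5 mod 6 = 5.
q = 7: 7 mod 6 = 1 — not in {2, 3, 5}.
Thus q = 7 disproves the claim, and no smaller q works.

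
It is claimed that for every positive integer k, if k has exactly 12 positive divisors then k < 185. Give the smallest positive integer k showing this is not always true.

k = 198

A counterexample is any positive integer k such that k has exactly 12 positive divisors but the claim fails; we check each in order.
For k = 60, 72, 84, 90, …, 150, 156, 160 the conclusion holds.
k = 198: τ(198) = 12; 198 ≥ 185.
Hence k = 198 is a counterexample.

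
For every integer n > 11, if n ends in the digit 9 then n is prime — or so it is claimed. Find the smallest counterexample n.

n = 39

Check each integer n > 11 in order until n ends in the digit 9 but n is not prime.
For n = 19, 29 the conclusion holds.
n = 39: 39 ends in 9; 39 = 3 × 13, composite.
So n = 39 is the smallest counterexample.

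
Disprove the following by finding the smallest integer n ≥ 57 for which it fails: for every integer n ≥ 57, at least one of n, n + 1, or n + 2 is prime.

n = 62

We need the least integer n ≥ 57 for which n, n + 1, n + 2 are all composite.
The first 5 eligible values, up to n = 61, all satisfy the conclusion.
n = 62: 62 = 2 × 31; 63 = 3 × 21; 64 = 2 × 32 — all composite.
Hence n = 62 is a counterexample.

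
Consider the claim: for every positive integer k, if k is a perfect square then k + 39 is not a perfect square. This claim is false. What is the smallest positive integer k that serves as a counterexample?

We need the least positive integer k for which k is a perfect square but k + 39 is a perfect square.
For k = 1, 4, 9, 16 the conclusion holds.
k = 25: 25 = 5² and 25 + 39 = 64 = 8².
Hence k = 25 is a counterexample.

k = 25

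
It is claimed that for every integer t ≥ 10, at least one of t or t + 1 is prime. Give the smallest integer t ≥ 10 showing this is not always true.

t = 14

We need the least integer t ≥ 10 for which t, t + 1 are both composite.
t = 10: 11 is prime.
t = 11: 11 is prime.
t = 12: 13 is prime.
t = 13: 13 is prime.
t = 14: 14 = 2 × 7; 15 = 3 × 5 — both composite.
So t = 14 is the smallest counterexample.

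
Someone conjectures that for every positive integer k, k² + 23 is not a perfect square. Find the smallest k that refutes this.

A counterexample is any positive integer k such that k² + 23 is a perfect square; we check each in order.
For k = 1, 2, 3, 4, 5, 6, 7, 8, 9, 10 the conclusion holds.
k = 11: 11² + 23 = 144 = 12², a perfect square.
Hence k = 11 is a counterexample.

k = 11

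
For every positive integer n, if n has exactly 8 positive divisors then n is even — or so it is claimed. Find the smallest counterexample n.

A counterexample is any positive integer n such that n has exactly 8 positive divisors but n is odd; we check each in order.
For n = 24, 30, 40, 42, …, 88, 102, 104 the conclusion holds.
n = 105: divisors of 105: 1, 3, 5, 7, 15, 21, 35, 105; 105 is odd.
Thus n = 105 disproves the claim, and no smaller n works.

n = 105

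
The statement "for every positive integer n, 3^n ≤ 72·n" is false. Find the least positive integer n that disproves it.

For n = 1, 2, 3, 4, 5 the conclusion holds.
n = 6: 3^n = 729 and 72·n = 432, so 729 > 432.

n = 6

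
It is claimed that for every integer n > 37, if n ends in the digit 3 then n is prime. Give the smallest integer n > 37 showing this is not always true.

A counterexample is any integer n > 37 such that n ends in the digit 3 but n is not prime; we check each in order.
n = 43: 43 ends in 3 and is prime.
n = 53: 53 ends in 3 and is prime.
n = 63: 63 ends in 3; 63 = 3 × 21, composite.
So n = 63 is the smallest counterexample.

n = 63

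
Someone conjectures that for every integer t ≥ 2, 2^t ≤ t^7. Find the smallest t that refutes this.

t = 37

We need the least integer t ≥ 2 for which 2^t > t^7.
For t = 2, 3, 4, 5, …, 34, 35, 36 the conclusion holds.
t = 37: 2^t = 137438953472 and t^7 = 94931877133, so 137438953472 > 94931877133.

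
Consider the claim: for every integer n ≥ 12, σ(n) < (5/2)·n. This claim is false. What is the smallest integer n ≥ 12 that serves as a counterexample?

n = 24

Check each integer n ≥ 12 in order until the claim fails.
For n = 12, 13, 14, 15, …, 21, 22, 23 the conclusion holds.
n = 24: σ(24) = 60; 60 ≥ 60.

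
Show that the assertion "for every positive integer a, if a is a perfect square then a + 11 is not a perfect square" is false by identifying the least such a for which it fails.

a = 25

A counterexample is any positive integer a such that a is a perfect square but a + 11 is a perfect square; we check each in order.
a = 1: 1 + 11 = 12, not a perfect square.
a = 4: 4 + 11 = 15, not a perfect square.
a = 9: 9 + 11 = 20, not a perfect square.
a = 16: 16 + 11 = 27, not a perfect square.
a = 25: 25 = 5² and 25 + 11 = 36 = 6².
So a = 25 is the smallest counterexample.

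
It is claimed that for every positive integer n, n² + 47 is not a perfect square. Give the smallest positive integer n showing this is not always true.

Check each positive integer n in order until n² + 47 is a perfect square.
For n = 1, 2, 3, 4, …, 20, 21, 22 the conclusion holds.
n = 23: 23² + 47 = 576 = 24², a perfect square.

n = 23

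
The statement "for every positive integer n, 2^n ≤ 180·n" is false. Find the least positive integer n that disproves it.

n = 11

The first 10 eligible values, up to n = 10, all satisfy the conclusion.
n = 11: 2^n = 2048 and 180·n = 1980, so 2048 > 1980.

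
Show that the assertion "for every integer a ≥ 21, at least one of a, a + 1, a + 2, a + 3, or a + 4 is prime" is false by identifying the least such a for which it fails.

A counterexample is any integer a ≥ 21 such that a, a + 1, a + 2, a + 3, a + 4 are all composite; we check each in order.
a = 21: 23 is prime.
a = 22: 23 is prime.
a = 23: 23 is prime.
a = 24: 24 = 2 × 12; 25 = 5 × 5; 26 = 2 × 13; 27 = 3 × 9; 28 = 2 × 14 — all composite.
So a = 24 is the smallest counterexample.

a = 24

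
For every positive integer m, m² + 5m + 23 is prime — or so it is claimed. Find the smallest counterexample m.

m = 14

Check each positive integer m in order until m² + 5m + 23 is not prime.
For m = 1, 2, 3, 4, …, 11, 12, 13 the conclusion holds.
m = 14: m² + 5m + 23 = 289 = 17 × 17, composite.
So m = 14 is the smallest counterexample.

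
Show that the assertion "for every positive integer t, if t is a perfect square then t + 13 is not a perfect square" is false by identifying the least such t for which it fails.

t = 36

For t = 1, 4, 9, 16, 25 the conclusion holds.
t = 36: 36 = 6² and 36 + 13 = 49 = 7².
Thus t = 36 disproves the claim, and no smaller t works.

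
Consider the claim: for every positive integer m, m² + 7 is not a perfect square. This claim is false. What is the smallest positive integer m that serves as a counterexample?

m = 1: 1² + 7 = 8, not a perfect square.
m = 2: 2² + 7 = 11, not a perfect square.
m = 3: 3² + 7 = 16 = 4², a perfect square.
Thus m = 3 disproves the claim, and no smaller m works.

m = 3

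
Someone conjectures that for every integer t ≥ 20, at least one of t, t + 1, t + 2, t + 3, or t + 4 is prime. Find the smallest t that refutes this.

t = 24

Check each integer t ≥ 20 in order until t, t + 1, t + 2, t + 3, t + 4 are all composite.
For t = 20, 21, 22, 23 the conclusion holds.
t = 24: 24 = 2 × 12; 25 = 5 × 5; 26 = 2 × 13; 27 = 3 × 9; 28 = 2 × 14 — all composite.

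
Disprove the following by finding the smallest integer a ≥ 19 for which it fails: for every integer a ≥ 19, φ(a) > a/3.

The first 5 eligible values, up to a = 23, all satisfy the conclusion.
a = 24: φ(24) = 8 and 24/3 = 8, so φ(24) ≤ 24/3.

a = 24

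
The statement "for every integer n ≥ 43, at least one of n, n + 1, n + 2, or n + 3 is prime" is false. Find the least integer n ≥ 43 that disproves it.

We need the least integer n ≥ 43 for which n, n + 1, n + 2, n + 3 are all composite.
The first 5 eligible values, up to n = 47, all satisfy the conclusion.
n = 48: 48 = 2 × 24; 49 = 7 × 7; 50 = 2 × 25; 51 = 3 × 17 — all composite.
Hence n = 48 is a counterexample.

n = 48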